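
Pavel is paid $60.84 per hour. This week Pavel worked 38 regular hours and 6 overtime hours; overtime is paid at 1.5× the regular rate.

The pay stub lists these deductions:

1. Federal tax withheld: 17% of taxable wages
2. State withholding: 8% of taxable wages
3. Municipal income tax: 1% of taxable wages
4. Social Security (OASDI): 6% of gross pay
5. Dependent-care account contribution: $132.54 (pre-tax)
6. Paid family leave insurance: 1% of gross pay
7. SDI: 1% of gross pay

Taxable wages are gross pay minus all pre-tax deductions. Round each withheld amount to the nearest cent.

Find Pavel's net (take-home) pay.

$1,789.18

Regular pay: 38 × $60.84 = $2,311.92
Overtime pay: 6 × $60.84 × 1.5 = $547.56
Gross pay = $2,311.92 + $547.56 = $2,859.48
Dependent-care account contribution: $132.54
Taxable wages = $2,859.48 − $132.54 = $2,726.94
Municipal income tax: $2,726.94 × 0.01 = $27.27
State withholding: $2,726.94 × 0.08 = $218.16
Federal tax withheld: $2,726.94 × 0.17 = $463.58
Paid family leave insurance: $2,859.48 × 0.01 = $28.59
Social Security (OASDI): $2,859.48 × 0.06 = $171.57
SDI: $2,859.48 × 0.01 = $28.59
Total deductions = $132.54 + $27.27 + $218.16 + $463.58 + $28.59 + $171.57 + $28.59 = $1,070.30
Net pay = $2,859.48 − $1,070.30 = $1,789.18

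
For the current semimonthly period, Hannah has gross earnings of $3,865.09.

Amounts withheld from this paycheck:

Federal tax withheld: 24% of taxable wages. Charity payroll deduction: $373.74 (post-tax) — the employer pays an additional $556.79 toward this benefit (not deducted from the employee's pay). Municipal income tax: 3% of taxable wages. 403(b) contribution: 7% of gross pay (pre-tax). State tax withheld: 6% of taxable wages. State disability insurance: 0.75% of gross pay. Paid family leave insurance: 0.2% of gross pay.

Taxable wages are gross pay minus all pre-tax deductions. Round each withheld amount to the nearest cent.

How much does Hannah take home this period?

$1,997.87

403(b) contribution: $3,865.09 × 0.07 = $270.56
Taxable wages = $3,865.09 − $270.56 = $3,594.53
Federal tax withheld: $3,594.53 × 0.24 = $862.69
State tax withheld: $3,594.53 × 0.06 = $215.67
Municipal income tax: $3,594.53 × 0.03 = $107.84
State disability insurance: $3,865.09 × 0.0075 = $28.99
Paid family leave insurance: $3,865.09 × 0.002 = $7.73
Charity payroll deduction: $373.74
(Employer's $556.79 toward charity payroll deduction is not withheld from the employee.)
Total deductions = $270.56 + $862.69 + $215.67 + $107.84 + $28.99 + $7.73 + $373.74 = $1,867.22
Net pay = $3,865.09 − $1,867.22 = $1,997.87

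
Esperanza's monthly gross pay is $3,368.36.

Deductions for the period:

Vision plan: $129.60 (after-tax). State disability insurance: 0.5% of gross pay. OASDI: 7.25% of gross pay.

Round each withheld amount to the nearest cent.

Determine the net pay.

$2,977.71

State disability insurance: $3,368.36 × 0.005 = $16.84
OASDI: $3,368.36 × 0.0725 = $244.21
Vision plan: $129.60
Total deductions = $16.84 + $244.21 + $129.60 = $390.65
Net pay = $3,368.36 − $390.65 = $2,977.71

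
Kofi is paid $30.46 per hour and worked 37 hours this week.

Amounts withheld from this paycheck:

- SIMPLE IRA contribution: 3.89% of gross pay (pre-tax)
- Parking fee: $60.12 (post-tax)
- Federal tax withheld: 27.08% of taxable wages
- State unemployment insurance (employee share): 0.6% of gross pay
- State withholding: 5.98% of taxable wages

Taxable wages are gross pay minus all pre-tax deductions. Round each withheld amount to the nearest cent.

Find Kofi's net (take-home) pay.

Gross pay: 37 × $30.46 = $1,127.02
SIMPLE IRA contribution: $1,127.02 × 0.0389 = $43.84
Taxable wages = $1,127.02 − $43.84 = $1,083.18
Federal tax withheld: $1,083.18 × 0.2708 = $293.33
State withholding: $1,083.18 × 0.0598 = $64.77
State unemployment insurance (employee share): $1,127.02 × 0.006 = $6.76
Parking fee: $60.12
Total deductions = $43.84 + $293.33 + $64.77 + $6.76 + $60.12 = $468.82
Net pay = $1,127.02 − $468.82 = $658.20

$658.20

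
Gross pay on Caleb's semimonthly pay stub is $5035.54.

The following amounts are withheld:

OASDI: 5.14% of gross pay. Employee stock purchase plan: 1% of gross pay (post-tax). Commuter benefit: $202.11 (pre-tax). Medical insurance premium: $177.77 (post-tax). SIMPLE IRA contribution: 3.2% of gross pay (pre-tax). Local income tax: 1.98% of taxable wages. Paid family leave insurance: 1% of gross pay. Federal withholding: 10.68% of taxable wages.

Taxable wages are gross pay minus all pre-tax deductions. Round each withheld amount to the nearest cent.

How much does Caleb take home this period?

$3543.46

Commuter benefit: $202.11
SIMPLE IRA contribution: $5035.54 × 0.032 = $161.14
Pre-tax total = $202.11 + $161.14 = $363.25
Taxable wages = $5035.54 − $363.25 = $4672.29
Local income tax: $4672.29 × 0.0198 = $92.51
Federal withholding: $4672.29 × 0.1068 = $499.00
Paid family leave insurance: $5035.54 × 0.01 = $50.36
OASDI: $5035.54 × 0.0514 = $258.83
Medical insurance premium: $177.77
Employee stock purchase plan: $5035.54 × 0.01 = $50.36
Total deductions = $202.11 + $161.14 + $92.51 + $499.00 + $50.36 + $258.83 + $177.77 + $50.36 = $1492.08
Net pay = $5035.54 − $1492.08 = $3543.46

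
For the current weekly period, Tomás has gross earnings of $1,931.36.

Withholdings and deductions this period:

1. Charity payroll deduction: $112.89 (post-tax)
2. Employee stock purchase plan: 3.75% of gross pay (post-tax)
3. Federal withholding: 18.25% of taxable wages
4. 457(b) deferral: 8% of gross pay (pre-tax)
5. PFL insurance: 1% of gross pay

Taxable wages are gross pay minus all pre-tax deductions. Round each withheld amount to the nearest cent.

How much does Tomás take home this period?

457(b) deferral: $1,931.36 × 0.08 = $154.51
Taxable wages = $1,931.36 − $154.51 = $1,776.85
Federal withholding: $1,776.85 × 0.1825 = $324.28
PFL insurance: $1,931.36 × 0.01 = $19.31
Employee stock purchase plan: $1,931.36 × 0.0375 = $72.43
Charity payroll deduction: $112.89
Total deductions = $154.51 + $324.28 + $19.31 + $72.43 + $112.89 = $683.42
Net pay = $1,931.36 − $683.42 = $1,247.94

$1,247.94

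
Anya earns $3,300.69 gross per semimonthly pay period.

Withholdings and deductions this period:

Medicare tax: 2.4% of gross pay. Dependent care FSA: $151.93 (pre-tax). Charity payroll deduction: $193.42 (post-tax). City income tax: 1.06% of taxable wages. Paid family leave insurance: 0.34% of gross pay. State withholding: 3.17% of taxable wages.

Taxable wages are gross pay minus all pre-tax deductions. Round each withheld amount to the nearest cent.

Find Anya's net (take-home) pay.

$2,731.70

Dependent care FSA: $151.93
Taxable wages = $3,300.69 − $151.93 = $3,148.76
State withholding: $3,148.76 × 0.0317 = $99.82
City income tax: $3,148.76 × 0.0106 = $33.38
Paid family leave insurance: $3,300.69 × 0.0034 = $11.22
Medicare tax: $3,300.69 × 0.024 = $79.22
Charity payroll deduction: $193.42
Total deductions = $151.93 + $99.82 + $33.38 + $11.22 + $79.22 + $193.42 = $568.99
Net pay = $3,300.69 − $568.99 = $2,731.70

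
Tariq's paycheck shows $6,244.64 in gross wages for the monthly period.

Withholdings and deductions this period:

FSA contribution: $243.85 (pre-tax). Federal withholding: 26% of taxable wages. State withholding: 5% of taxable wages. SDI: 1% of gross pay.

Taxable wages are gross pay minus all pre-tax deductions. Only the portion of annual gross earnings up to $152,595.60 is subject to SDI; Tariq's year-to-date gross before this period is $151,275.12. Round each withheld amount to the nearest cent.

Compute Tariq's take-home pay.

$4,127.34

FSA contribution: $243.85
Taxable wages = $6,244.64 − $243.85 = $6,000.79
State withholding: $6,000.79 × 0.05 = $300.04
Federal withholding: $6,000.79 × 0.26 = $1,560.21
SDI: only $152,595.60 − $151,275.12 = $1,320.48 of this check is subject → $1,320.48 × 0.01 = $13.20
Total deductions = $243.85 + $300.04 + $1,560.21 + $13.20 = $2,117.30
Net pay = $6,244.64 − $2,117.30 = $4,127.34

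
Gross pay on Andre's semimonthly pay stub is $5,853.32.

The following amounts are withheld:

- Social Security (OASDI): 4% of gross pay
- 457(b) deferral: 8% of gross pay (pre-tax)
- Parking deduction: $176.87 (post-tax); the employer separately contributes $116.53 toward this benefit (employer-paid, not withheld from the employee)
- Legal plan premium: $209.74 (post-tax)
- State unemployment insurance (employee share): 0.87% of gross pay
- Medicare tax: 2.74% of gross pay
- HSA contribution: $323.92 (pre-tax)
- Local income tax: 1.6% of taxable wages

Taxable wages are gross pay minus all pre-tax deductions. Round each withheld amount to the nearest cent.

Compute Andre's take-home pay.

$4,148.11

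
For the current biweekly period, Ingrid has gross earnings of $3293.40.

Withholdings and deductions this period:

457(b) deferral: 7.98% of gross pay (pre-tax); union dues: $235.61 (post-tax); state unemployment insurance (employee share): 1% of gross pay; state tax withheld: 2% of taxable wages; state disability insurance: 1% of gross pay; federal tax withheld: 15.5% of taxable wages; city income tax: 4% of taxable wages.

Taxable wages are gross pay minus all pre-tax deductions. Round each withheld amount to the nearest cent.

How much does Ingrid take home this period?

457(b) deferral: $3293.40 × 0.0798 = $262.81
Taxable wages = $3293.40 − $262.81 = $3030.59
Federal tax withheld: $3030.59 × 0.155 = $469.74
State tax withheld: $3030.59 × 0.02 = $60.61
City income tax: $3030.59 × 0.04 = $121.22
State unemployment insurance (employee share): $3293.40 × 0.01 = $32.93
State disability insurance: $3293.40 × 0.01 = $32.93
Union dues: $235.61
Total deductions = $262.81 + $469.74 + $60.61 + $121.22 + $32.93 + $32.93 + $235.61 = $1215.85
Net pay = $3293.40 − $1215.85 = $2077.55

$2077.55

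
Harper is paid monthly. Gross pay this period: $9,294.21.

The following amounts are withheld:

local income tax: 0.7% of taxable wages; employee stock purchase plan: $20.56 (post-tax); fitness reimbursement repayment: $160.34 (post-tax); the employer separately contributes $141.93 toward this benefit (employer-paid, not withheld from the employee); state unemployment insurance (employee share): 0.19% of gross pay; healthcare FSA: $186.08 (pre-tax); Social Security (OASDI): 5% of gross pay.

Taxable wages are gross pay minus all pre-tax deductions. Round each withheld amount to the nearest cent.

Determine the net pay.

$8,381.10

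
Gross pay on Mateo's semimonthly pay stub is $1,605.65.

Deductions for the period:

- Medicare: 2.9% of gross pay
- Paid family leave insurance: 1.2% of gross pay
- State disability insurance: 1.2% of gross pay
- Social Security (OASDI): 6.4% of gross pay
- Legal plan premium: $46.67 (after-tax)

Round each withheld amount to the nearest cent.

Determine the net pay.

$1,371.12

State disability insurance: $1,605.65 × 0.012 = $19.27
Medicare: $1,605.65 × 0.029 = $46.56
Paid family leave insurance: $1,605.65 × 0.012 = $19.27
Social Security (OASDI): $1,605.65 × 0.064 = $102.76
Legal plan premium: $46.67
Total deductions = $19.27 + $46.56 + $19.27 + $102.76 + $46.67 = $234.53
Net pay = $1,605.65 − $234.53 = $1,371.12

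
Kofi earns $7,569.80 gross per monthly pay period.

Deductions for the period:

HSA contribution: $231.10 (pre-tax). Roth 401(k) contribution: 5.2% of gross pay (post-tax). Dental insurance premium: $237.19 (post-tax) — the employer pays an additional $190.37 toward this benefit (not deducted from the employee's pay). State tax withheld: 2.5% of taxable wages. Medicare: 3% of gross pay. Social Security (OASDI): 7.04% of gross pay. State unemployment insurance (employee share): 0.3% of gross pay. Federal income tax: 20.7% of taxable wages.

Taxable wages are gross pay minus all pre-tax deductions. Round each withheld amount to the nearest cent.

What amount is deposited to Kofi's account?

$4,222.59

HSA contribution: $231.10
Taxable wages = $7,569.80 − $231.10 = $7,338.70
State tax withheld: $7,338.70 × 0.025 = $183.47
Federal income tax: $7,338.70 × 0.207 = $1,519.11
Social Security (OASDI): $7,569.80 × 0.0704 = $532.91
Medicare: $7,569.80 × 0.03 = $227.09
State unemployment insurance (employee share): $7,569.80 × 0.003 = $22.71
Roth 401(k) contribution: $7,569.80 × 0.052 = $393.63
Dental insurance premium: $237.19
(Employer's $190.37 toward dental insurance premium is not withheld from the employee.)
Total deductions = $231.10 + $183.47 + $1,519.11 + $532.91 + $227.09 + $22.71 + $393.63 + $237.19 = $3,347.21
Net pay = $7,569.80 − $3,347.21 = $4,222.59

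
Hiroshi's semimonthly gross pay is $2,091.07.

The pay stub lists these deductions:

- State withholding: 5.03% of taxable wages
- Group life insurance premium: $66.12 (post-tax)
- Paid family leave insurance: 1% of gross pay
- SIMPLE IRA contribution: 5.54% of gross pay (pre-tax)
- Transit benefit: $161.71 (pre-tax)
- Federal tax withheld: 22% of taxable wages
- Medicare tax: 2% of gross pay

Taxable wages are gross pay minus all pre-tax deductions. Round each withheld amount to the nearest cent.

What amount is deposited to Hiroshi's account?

Transit benefit: $161.71
SIMPLE IRA contribution: $2,091.07 × 0.0554 = $115.85
Pre-tax total = $161.71 + $115.85 = $277.56
Taxable wages = $2,091.07 − $277.56 = $1,813.51
Federal tax withheld: $1,813.51 × 0.22 = $398.97
State withholding: $1,813.51 × 0.0503 = $91.22
Medicare tax: $2,091.07 × 0.02 = $41.82
Paid family leave insurance: $2,091.07 × 0.01 = $20.91
Group life insurance premium: $66.12
Total deductions = $161.71 + $115.85 + $398.97 + $91.22 + $41.82 + $20.91 + $66.12 = $896.60
Net pay = $2,091.07 − $896.60 = $1,194.47

$1,194.47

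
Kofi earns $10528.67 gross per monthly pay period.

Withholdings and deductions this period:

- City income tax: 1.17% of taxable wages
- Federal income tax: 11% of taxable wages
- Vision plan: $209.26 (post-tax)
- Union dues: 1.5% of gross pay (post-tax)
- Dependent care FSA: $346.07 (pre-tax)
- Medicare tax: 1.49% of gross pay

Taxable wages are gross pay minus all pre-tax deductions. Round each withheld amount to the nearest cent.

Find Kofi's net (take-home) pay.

$8419.30

Dependent care FSA: $346.07
Taxable wages = $10528.67 − $346.07 = $10182.60
Federal income tax: $10182.60 × 0.11 = $1120.09
City income tax: $10182.60 × 0.0117 = $119.14
Medicare tax: $10528.67 × 0.0149 = $156.88
Union dues: $10528.67 × 0.015 = $157.93
Vision plan: $209.26
Total deductions = $346.07 + $1120.09 + $119.14 + $156.88 + $157.93 + $209.26 = $2109.37
Net pay = $10528.67 − $2109.37 = $8419.30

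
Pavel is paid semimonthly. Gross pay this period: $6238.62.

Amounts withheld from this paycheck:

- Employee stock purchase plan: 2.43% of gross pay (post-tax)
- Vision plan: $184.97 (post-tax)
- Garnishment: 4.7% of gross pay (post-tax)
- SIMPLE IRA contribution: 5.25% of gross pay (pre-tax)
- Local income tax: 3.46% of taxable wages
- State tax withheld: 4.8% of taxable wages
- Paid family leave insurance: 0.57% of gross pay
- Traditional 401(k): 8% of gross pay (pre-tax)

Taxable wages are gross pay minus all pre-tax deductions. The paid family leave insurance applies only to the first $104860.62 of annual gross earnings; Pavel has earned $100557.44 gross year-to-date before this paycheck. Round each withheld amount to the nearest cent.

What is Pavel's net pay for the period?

SIMPLE IRA contribution: $6238.62 × 0.0525 = $327.53
Traditional 401(k): $6238.62 × 0.08 = $499.09
Pre-tax total = $327.53 + $499.09 = $826.62
Taxable wages = $6238.62 − $826.62 = $5412.00
State tax withheld: $5412.00 × 0.048 = $259.78
Local income tax: $5412.00 × 0.0346 = $187.26
Paid family leave insurance: only $104860.62 − $100557.44 = $4303.18 of this check is subject → $4303.18 × 0.0057 = $24.53
Garnishment: $6238.62 × 0.047 = $293.22
Employee stock purchase plan: $6238.62 × 0.0243 = $151.60
Vision plan: $184.97
Total deductions = $327.53 + $499.09 + $259.78 + $187.26 + $24.53 + $293.22 + $151.60 + $184.97 = $1927.98
Net pay = $6238.62 − $1927.98 = $4310.64

$4310.64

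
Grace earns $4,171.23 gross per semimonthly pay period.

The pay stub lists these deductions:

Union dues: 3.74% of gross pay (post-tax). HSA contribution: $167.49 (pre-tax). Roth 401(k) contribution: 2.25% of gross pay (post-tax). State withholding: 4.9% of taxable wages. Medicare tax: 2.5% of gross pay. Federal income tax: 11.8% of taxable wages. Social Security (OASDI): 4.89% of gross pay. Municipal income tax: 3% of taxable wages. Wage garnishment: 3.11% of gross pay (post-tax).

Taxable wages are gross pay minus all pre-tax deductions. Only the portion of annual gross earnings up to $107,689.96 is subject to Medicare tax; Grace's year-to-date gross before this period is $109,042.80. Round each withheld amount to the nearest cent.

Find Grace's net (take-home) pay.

HSA contribution: $167.49
Taxable wages = $4,171.23 − $167.49 = $4,003.74
Municipal income tax: $4,003.74 × 0.03 = $120.11
State withholding: $4,003.74 × 0.049 = $196.18
Federal income tax: $4,003.74 × 0.118 = $472.44
Social Security (OASDI): $4,171.23 × 0.0489 = $203.97
Medicare tax: annual cap $107,689.96 already reached (YTD $109,042.80), so $0.00
Union dues: $4,171.23 × 0.0374 = $156.00
Wage garnishment: $4,171.23 × 0.0311 = $129.73
Roth 401(k) contribution: $4,171.23 × 0.0225 = $93.85
Total deductions = $167.49 + $120.11 + $196.18 + $472.44 + $203.97 + $0.00 + $156.00 + $129.73 + $93.85 = $1,539.77
Net pay = $4,171.23 − $1,539.77 = $2,631.46

$2,631.46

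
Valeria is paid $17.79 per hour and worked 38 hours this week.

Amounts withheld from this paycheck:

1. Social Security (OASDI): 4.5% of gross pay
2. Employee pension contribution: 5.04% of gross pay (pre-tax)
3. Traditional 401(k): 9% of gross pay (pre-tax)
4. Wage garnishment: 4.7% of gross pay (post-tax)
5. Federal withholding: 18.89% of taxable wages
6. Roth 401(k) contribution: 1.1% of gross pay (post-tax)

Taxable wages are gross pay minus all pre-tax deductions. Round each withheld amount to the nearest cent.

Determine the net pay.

Gross pay: 38 × $17.79 = $676.02
Employee pension contribution: $676.02 × 0.0504 = $34.07
Traditional 401(k): $676.02 × 0.09 = $60.84
Pre-tax total = $34.07 + $60.84 = $94.91
Taxable wages = $676.02 − $94.91 = $581.11
Federal withholding: $581.11 × 0.1889 = $109.77
Social Security (OASDI): $676.02 × 0.045 = $30.42
Wage garnishment: $676.02 × 0.047 = $31.77
Roth 401(k) contribution: $676.02 × 0.011 = $7.44
Total deductions = $34.07 + $60.84 + $109.77 + $30.42 + $31.77 + $7.44 = $274.31
Net pay = $676.02 − $274.31 = $401.71

$401.71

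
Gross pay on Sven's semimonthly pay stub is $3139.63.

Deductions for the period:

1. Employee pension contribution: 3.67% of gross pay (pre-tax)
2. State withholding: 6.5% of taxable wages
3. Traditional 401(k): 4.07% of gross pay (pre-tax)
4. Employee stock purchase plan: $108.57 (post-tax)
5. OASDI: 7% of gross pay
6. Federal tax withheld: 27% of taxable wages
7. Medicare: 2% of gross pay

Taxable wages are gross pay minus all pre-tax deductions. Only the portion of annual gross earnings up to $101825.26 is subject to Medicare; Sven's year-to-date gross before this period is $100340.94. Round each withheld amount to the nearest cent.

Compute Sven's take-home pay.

Traditional 401(k): $3139.63 × 0.0407 = $127.78
Employee pension contribution: $3139.63 × 0.0367 = $115.22
Pre-tax total = $127.78 + $115.22 = $243.00
Taxable wages = $3139.63 − $243.00 = $2896.63
State withholding: $2896.63 × 0.065 = $188.28
Federal tax withheld: $2896.63 × 0.27 = $782.09
OASDI: $3139.63 × 0.07 = $219.77
Medicare: only $101825.26 − $100340.94 = $1484.32 of this check is subject → $1484.32 × 0.02 = $29.69
Employee stock purchase plan: $108.57
Total deductions = $127.78 + $115.22 + $188.28 + $782.09 + $219.77 + $29.69 + $108.57 = $1571.40
Net pay = $3139.63 − $1571.40 = $1568.23

$1568.23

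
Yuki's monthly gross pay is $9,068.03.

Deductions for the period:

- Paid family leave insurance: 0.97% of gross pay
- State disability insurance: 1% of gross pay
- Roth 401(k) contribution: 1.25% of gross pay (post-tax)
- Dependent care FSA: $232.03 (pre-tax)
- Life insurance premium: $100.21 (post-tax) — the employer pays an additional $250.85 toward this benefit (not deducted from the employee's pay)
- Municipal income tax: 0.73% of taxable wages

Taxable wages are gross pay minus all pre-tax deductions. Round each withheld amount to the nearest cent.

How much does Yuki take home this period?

$8,379.30

Dependent care FSA: $232.03
Taxable wages = $9,068.03 − $232.03 = $8,836.00
Municipal income tax: $8,836.00 × 0.0073 = $64.50
Paid family leave insurance: $9,068.03 × 0.0097 = $87.96
State disability insurance: $9,068.03 × 0.01 = $90.68
Roth 401(k) contribution: $9,068.03 × 0.0125 = $113.35
Life insurance premium: $100.21
(Employer's $250.85 toward life insurance premium is not withheld from the employee.)
Total deductions = $232.03 + $64.50 + $87.96 + $90.68 + $113.35 + $100.21 = $688.73
Net pay = $9,068.03 − $688.73 = $8,379.30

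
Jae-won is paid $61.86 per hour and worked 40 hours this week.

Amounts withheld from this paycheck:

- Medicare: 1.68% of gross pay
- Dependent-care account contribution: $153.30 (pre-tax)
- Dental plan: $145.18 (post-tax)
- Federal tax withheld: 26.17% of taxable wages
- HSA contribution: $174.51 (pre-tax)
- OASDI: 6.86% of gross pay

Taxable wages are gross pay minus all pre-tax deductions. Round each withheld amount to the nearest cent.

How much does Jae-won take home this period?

$1,228.34

Gross pay: 40 × $61.86 = $2,474.40
HSA contribution: $174.51
Dependent-care account contribution: $153.30
Pre-tax total = $174.51 + $153.30 = $327.81
Taxable wages = $2,474.40 − $327.81 = $2,146.59
Federal tax withheld: $2,146.59 × 0.2617 = $561.76
OASDI: $2,474.40 × 0.0686 = $169.74
Medicare: $2,474.40 × 0.0168 = $41.57
Dental plan: $145.18
Total deductions = $174.51 + $153.30 + $561.76 + $169.74 + $41.57 + $145.18 = $1,246.06
Net pay = $2,474.40 − $1,246.06 = $1,228.34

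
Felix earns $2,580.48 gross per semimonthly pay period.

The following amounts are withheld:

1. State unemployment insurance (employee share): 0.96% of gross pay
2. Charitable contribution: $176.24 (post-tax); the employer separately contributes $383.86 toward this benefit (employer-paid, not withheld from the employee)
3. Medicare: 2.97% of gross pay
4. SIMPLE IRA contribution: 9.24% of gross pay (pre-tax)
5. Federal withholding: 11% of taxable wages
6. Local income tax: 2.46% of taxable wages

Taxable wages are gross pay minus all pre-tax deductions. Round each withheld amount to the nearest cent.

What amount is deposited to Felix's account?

SIMPLE IRA contribution: $2,580.48 × 0.0924 = $238.44
Taxable wages = $2,580.48 − $238.44 = $2,342.04
Local income tax: $2,342.04 × 0.0246 = $57.61
Federal withholding: $2,342.04 × 0.11 = $257.62
State unemployment insurance (employee share): $2,580.48 × 0.0096 = $24.77
Medicare: $2,580.48 × 0.0297 = $76.64
Charitable contribution: $176.24
(Employer's $383.86 toward charitable contribution is not withheld from the employee.)
Total deductions = $238.44 + $57.61 + $257.62 + $24.77 + $76.64 + $176.24 = $831.32
Net pay = $2,580.48 − $831.32 = $1,749.16

$1,749.16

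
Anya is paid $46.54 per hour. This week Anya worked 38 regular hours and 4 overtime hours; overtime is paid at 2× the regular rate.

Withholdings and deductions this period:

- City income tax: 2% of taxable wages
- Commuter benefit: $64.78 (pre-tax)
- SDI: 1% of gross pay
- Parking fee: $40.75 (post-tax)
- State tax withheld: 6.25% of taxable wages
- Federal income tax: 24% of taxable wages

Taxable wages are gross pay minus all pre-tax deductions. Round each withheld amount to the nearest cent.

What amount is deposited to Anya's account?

$1,344.38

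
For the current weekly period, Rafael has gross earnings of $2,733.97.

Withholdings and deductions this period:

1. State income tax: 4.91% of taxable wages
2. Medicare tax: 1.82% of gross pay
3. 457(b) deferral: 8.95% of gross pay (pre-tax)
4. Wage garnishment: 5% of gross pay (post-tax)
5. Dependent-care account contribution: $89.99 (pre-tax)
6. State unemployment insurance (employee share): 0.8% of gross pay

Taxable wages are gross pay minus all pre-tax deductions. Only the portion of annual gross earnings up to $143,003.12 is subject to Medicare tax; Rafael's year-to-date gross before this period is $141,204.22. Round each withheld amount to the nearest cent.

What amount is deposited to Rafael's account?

Dependent-care account contribution: $89.99
457(b) deferral: $2,733.97 × 0.0895 = $244.69
Pre-tax total = $89.99 + $244.69 = $334.68
Taxable wages = $2,733.97 − $334.68 = $2,399.29
State income tax: $2,399.29 × 0.0491 = $117.81
State unemployment insurance (employee share): $2,733.97 × 0.008 = $21.87
Medicare tax: only $143,003.12 − $141,204.22 = $1,798.90 of this check is subject → $1,798.90 × 0.0182 = $32.74
Wage garnishment: $2,733.97 × 0.05 = $136.70
Total deductions = $89.99 + $244.69 + $117.81 + $21.87 + $32.74 + $136.70 = $643.80
Net pay = $2,733.97 − $643.80 = $2,090.17

$2,090.17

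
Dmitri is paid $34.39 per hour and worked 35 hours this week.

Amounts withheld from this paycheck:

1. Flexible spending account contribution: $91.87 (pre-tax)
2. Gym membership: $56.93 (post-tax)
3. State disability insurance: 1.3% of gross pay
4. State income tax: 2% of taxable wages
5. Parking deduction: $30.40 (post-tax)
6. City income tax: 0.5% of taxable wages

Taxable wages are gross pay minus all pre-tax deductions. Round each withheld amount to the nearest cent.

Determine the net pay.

Gross pay: 35 × $34.39 = $1203.65
Flexible spending account contribution: $91.87
Taxable wages = $1203.65 − $91.87 = $1111.78
State income tax: $1111.78 × 0.02 = $22.24
City income tax: $1111.78 × 0.005 = $5.56
State disability insurance: $1203.65 × 0.013 = $15.65
Parking deduction: $30.40
Gym membership: $56.93
Total deductions = $91.87 + $22.24 + $5.56 + $15.65 + $30.40 + $56.93 = $222.65
Net pay = $1203.65 − $222.65 = $981.00

$981.00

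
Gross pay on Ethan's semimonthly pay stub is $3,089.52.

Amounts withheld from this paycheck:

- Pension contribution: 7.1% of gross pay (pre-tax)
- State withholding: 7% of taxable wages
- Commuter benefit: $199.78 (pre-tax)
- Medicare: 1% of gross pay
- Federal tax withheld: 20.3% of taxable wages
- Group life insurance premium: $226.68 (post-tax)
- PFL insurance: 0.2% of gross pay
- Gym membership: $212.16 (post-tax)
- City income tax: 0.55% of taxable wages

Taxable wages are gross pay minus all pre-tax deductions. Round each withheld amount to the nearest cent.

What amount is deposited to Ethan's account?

$1,450.75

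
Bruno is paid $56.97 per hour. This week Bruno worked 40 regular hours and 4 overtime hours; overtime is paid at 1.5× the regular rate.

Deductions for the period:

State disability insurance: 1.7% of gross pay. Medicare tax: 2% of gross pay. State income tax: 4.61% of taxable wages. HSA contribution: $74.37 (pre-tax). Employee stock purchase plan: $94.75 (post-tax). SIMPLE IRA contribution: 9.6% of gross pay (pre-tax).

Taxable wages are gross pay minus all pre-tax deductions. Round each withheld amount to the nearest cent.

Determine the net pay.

$1997.18

Regular pay: 40 × $56.97 = $2278.80
Overtime pay: 4 × $56.97 × 1.5 = $341.82
Gross pay = $2278.80 + $341.82 = $2620.62
SIMPLE IRA contribution: $2620.62 × 0.096 = $251.58
HSA contribution: $74.37
Pre-tax total = $251.58 + $74.37 = $325.95
Taxable wages = $2620.62 − $325.95 = $2294.67
State income tax: $2294.67 × 0.0461 = $105.78
Medicare tax: $2620.62 × 0.02 = $52.41
State disability insurance: $2620.62 × 0.017 = $44.55
Employee stock purchase plan: $94.75
Total deductions = $251.58 + $74.37 + $105.78 + $52.41 + $44.55 + $94.75 = $623.44
Net pay = $2620.62 − $623.44 = $1997.18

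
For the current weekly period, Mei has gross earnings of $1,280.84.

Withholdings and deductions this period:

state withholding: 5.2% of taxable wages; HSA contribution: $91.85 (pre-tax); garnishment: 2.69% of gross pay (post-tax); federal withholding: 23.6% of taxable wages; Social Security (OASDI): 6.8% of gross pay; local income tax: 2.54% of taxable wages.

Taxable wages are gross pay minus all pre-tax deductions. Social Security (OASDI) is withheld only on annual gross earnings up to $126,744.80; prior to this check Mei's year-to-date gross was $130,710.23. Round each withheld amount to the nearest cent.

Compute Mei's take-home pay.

HSA contribution: $91.85
Taxable wages = $1,280.84 − $91.85 = $1,188.99
Federal withholding: $1,188.99 × 0.236 = $280.60
State withholding: $1,188.99 × 0.052 = $61.83
Local income tax: $1,188.99 × 0.0254 = $30.20
Social Security (OASDI): annual cap $126,744.80 already reached (YTD $130,710.23), so $0.00
Garnishment: $1,280.84 × 0.0269 = $34.45
Total deductions = $91.85 + $280.60 + $61.83 + $30.20 + $0.00 + $34.45 = $498.93
Net pay = $1,280.84 − $498.93 = $781.91

$781.91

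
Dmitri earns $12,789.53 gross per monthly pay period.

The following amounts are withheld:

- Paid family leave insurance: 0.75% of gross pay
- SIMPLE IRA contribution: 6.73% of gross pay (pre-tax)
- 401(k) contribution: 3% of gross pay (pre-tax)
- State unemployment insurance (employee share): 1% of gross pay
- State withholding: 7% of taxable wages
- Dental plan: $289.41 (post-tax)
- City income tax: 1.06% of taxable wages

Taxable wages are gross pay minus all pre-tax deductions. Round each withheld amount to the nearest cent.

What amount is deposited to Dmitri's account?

SIMPLE IRA contribution: $12,789.53 × 0.0673 = $860.74
401(k) contribution: $12,789.53 × 0.03 = $383.69
Pre-tax total = $860.74 + $383.69 = $1,244.43
Taxable wages = $12,789.53 − $1,244.43 = $11,545.10
State withholding: $11,545.10 × 0.07 = $808.16
City income tax: $11,545.10 × 0.0106 = $122.38
Paid family leave insurance: $12,789.53 × 0.0075 = $95.92
State unemployment insurance (employee share): $12,789.53 × 0.01 = $127.90
Dental plan: $289.41
Total deductions = $860.74 + $383.69 + $808.16 + $122.38 + $95.92 + $127.90 + $289.41 = $2,688.20
Net pay = $12,789.53 − $2,688.20 = $10,101.33

$10,101.33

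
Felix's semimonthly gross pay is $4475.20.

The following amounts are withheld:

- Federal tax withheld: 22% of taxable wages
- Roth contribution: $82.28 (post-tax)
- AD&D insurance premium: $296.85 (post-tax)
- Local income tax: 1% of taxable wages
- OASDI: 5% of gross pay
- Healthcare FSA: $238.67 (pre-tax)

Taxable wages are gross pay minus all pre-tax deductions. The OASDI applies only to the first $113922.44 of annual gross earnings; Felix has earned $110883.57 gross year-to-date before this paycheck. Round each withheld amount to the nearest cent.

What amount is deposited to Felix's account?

Healthcare FSA: $238.67
Taxable wages = $4475.20 − $238.67 = $4236.53
Local income tax: $4236.53 × 0.01 = $42.37
Federal tax withheld: $4236.53 × 0.22 = $932.04
OASDI: only $113922.44 − $110883.57 = $3038.87 of this check is subject → $3038.87 × 0.05 = $151.94
AD&D insurance premium: $296.85
Roth contribution: $82.28
Total deductions = $238.67 + $42.37 + $932.04 + $151.94 + $296.85 + $82.28 = $1744.15
Net pay = $4475.20 − $1744.15 = $2731.05

$2731.05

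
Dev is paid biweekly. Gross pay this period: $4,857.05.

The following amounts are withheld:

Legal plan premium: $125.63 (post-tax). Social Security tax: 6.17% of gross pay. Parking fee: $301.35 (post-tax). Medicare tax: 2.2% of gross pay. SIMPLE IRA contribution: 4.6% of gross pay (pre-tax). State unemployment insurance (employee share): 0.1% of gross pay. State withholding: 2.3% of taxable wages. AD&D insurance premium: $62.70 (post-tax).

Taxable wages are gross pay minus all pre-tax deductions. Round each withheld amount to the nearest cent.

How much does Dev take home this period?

$3,625.98

SIMPLE IRA contribution: $4,857.05 × 0.046 = $223.42
Taxable wages = $4,857.05 − $223.42 = $4,633.63
State withholding: $4,633.63 × 0.023 = $106.57
Social Security tax: $4,857.05 × 0.0617 = $299.68
Medicare tax: $4,857.05 × 0.022 = $106.86
State unemployment insurance (employee share): $4,857.05 × 0.001 = $4.86
AD&D insurance premium: $62.70
Parking fee: $301.35
Legal plan premium: $125.63
Total deductions = $223.42 + $106.57 + $299.68 + $106.86 + $4.86 + $62.70 + $301.35 + $125.63 = $1,231.07
Net pay = $4,857.05 − $1,231.07 = $3,625.98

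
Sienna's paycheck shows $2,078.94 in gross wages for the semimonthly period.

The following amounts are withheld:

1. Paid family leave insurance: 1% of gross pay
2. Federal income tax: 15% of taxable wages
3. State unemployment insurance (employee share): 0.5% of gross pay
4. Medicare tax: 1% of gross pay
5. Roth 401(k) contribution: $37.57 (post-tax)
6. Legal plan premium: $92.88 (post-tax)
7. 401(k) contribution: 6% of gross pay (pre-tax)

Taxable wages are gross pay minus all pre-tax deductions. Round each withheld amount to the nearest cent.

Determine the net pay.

401(k) contribution: $2,078.94 × 0.06 = $124.74
Taxable wages = $2,078.94 − $124.74 = $1,954.20
Federal income tax: $1,954.20 × 0.15 = $293.13
Medicare tax: $2,078.94 × 0.01 = $20.79
State unemployment insurance (employee share): $2,078.94 × 0.005 = $10.39
Paid family leave insurance: $2,078.94 × 0.01 = $20.79
Roth 401(k) contribution: $37.57
Legal plan premium: $92.88
Total deductions = $124.74 + $293.13 + $20.79 + $10.39 + $20.79 + $37.57 + $92.88 = $600.29
Net pay = $2,078.94 − $600.29 = $1,478.65

$1,478.65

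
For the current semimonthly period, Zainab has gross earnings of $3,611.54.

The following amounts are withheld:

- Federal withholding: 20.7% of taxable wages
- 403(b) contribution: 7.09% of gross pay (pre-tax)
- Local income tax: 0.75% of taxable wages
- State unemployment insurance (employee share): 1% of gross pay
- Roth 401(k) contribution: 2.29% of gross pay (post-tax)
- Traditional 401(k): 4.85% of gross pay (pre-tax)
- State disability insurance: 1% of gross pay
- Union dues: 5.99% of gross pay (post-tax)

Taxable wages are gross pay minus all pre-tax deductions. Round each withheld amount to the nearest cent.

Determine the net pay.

Traditional 401(k): $3,611.54 × 0.0485 = $175.16
403(b) contribution: $3,611.54 × 0.0709 = $256.06
Pre-tax total = $175.16 + $256.06 = $431.22
Taxable wages = $3,611.54 − $431.22 = $3,180.32
Federal withholding: $3,180.32 × 0.207 = $658.33
Local income tax: $3,180.32 × 0.0075 = $23.85
State unemployment insurance (employee share): $3,611.54 × 0.01 = $36.12
State disability insurance: $3,611.54 × 0.01 = $36.12
Union dues: $3,611.54 × 0.0599 = $216.33
Roth 401(k) contribution: $3,611.54 × 0.0229 = $82.70
Total deductions = $175.16 + $256.06 + $658.33 + $23.85 + $36.12 + $36.12 + $216.33 + $82.70 = $1,484.67
Net pay = $3,611.54 − $1,484.67 = $2,126.87

$2,126.87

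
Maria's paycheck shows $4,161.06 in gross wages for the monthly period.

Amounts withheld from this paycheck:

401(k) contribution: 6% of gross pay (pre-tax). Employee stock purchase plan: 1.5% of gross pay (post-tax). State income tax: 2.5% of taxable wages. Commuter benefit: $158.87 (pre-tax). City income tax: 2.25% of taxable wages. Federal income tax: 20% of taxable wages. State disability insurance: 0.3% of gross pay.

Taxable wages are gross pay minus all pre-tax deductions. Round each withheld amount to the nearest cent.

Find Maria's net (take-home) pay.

401(k) contribution: $4,161.06 × 0.06 = $249.66
Commuter benefit: $158.87
Pre-tax total = $249.66 + $158.87 = $408.53
Taxable wages = $4,161.06 − $408.53 = $3,752.53
State income tax: $3,752.53 × 0.025 = $93.81
City income tax: $3,752.53 × 0.0225 = $84.43
Federal income tax: $3,752.53 × 0.2 = $750.51
State disability insurance: $4,161.06 × 0.003 = $12.48
Employee stock purchase plan: $4,161.06 × 0.015 = $62.42
Total deductions = $249.66 + $158.87 + $93.81 + $84.43 + $750.51 + $12.48 + $62.42 = $1,412.18
Net pay = $4,161.06 − $1,412.18 = $2,748.88

$2,748.88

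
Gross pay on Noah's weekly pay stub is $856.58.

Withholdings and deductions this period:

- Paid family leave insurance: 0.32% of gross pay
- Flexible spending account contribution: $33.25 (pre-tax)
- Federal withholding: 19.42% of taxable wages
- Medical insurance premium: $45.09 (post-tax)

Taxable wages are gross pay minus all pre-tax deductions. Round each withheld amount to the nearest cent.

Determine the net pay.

$615.61

Flexible spending account contribution: $33.25
Taxable wages = $856.58 − $33.25 = $823.33
Federal withholding: $823.33 × 0.1942 = $159.89
Paid family leave insurance: $856.58 × 0.0032 = $2.74
Medical insurance premium: $45.09
Total deductions = $33.25 + $159.89 + $2.74 + $45.09 = $240.97
Net pay = $856.58 − $240.97 = $615.61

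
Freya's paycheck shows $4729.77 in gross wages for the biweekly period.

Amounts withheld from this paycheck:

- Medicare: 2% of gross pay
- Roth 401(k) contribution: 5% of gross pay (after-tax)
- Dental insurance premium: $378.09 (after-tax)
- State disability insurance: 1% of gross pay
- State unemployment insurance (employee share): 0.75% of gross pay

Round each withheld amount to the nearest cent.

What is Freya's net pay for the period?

$3937.82

State disability insurance: $4729.77 × 0.01 = $47.30
Medicare: $4729.77 × 0.02 = $94.60
State unemployment insurance (employee share): $4729.77 × 0.0075 = $35.47
Dental insurance premium: $378.09
Roth 401(k) contribution: $4729.77 × 0.05 = $236.49
Total deductions = $47.30 + $94.60 + $35.47 + $378.09 + $236.49 = $791.95
Net pay = $4729.77 − $791.95 = $3937.82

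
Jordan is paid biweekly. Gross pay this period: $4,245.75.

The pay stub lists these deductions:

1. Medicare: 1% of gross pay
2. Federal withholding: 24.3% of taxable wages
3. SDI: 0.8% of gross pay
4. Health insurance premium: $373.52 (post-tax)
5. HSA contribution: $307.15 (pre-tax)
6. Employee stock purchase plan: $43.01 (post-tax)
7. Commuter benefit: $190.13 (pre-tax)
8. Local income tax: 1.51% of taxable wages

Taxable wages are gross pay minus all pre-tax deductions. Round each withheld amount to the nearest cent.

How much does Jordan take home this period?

$2,288.03

HSA contribution: $307.15
Commuter benefit: $190.13
Pre-tax total = $307.15 + $190.13 = $497.28
Taxable wages = $4,245.75 − $497.28 = $3,748.47
Federal withholding: $3,748.47 × 0.243 = $910.88
Local income tax: $3,748.47 × 0.0151 = $56.60
Medicare: $4,245.75 × 0.01 = $42.46
SDI: $4,245.75 × 0.008 = $33.97
Health insurance premium: $373.52
Employee stock purchase plan: $43.01
Total deductions = $307.15 + $190.13 + $910.88 + $56.60 + $42.46 + $33.97 + $373.52 + $43.01 = $1,957.72
Net pay = $4,245.75 − $1,957.72 = $2,288.03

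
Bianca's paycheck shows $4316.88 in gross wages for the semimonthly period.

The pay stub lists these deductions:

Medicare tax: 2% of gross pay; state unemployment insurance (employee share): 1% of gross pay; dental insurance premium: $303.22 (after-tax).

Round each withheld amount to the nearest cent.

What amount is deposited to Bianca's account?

State unemployment insurance (employee share): $4316.88 × 0.01 = $43.17
Medicare tax: $4316.88 × 0.02 = $86.34
Dental insurance premium: $303.22
Total deductions = $43.17 + $86.34 + $303.22 = $432.73
Net pay = $4316.88 − $432.73 = $3884.15

$3884.15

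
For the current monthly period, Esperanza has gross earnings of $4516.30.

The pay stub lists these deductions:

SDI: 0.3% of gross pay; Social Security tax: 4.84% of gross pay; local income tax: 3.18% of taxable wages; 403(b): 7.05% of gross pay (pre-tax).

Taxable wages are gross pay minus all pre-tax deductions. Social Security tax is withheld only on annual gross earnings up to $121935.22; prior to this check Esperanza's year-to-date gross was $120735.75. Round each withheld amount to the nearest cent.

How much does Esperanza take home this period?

$3992.81

403(b): $4516.30 × 0.0705 = $318.40
Taxable wages = $4516.30 − $318.40 = $4197.90
Local income tax: $4197.90 × 0.0318 = $133.49
SDI: $4516.30 × 0.003 = $13.55
Social Security tax: only $121935.22 − $120735.75 = $1199.47 of this check is subject → $1199.47 × 0.0484 = $58.05
Total deductions = $318.40 + $133.49 + $13.55 + $58.05 = $523.49
Net pay = $4516.30 − $523.49 = $3992.81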